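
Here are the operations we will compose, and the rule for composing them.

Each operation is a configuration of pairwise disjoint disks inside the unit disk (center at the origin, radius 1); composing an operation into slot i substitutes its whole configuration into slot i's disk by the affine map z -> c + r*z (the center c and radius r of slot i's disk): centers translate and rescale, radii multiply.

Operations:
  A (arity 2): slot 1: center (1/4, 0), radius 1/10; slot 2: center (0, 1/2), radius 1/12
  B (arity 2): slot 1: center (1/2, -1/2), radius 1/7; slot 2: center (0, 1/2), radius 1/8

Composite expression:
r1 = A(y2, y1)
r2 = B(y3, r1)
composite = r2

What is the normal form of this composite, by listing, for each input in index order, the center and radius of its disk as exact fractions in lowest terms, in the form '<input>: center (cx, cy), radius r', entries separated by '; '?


Nesting under B composes maps z -> c + r*z down each y-path.
tracing y3 down its 1-map path: center (1/2, -1/2), radius 1/7
tracing y2 down its 2-map path: center (1/32, 1/2), radius 1/80
tracing y1 down its 2-map path: center (0, 9/16), radius 1/96

y1: center (0, 9/16), radius 1/96; y2: center (1/32, 1/2), radius 1/80; y3: center (1/2, -1/2), radius 1/7


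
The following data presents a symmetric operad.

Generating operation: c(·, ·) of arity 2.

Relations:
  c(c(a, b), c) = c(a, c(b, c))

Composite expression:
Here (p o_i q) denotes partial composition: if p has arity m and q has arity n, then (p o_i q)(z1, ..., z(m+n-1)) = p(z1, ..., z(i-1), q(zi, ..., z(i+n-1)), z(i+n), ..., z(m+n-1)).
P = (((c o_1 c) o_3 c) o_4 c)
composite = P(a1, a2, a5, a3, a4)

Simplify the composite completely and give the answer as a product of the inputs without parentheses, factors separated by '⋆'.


Associativity of c dissolves the nesting; only the a-input order survives.
c(a1, a2) collapses to a1 ⋆ a2
c(a3, a4) collapses to a3 ⋆ a4
c(a5, c(a3, a4)) collapses to a5 ⋆ a3 ⋆ a4
c(c(a1, a2), c(a5, c(a3, a4))) collapses to a1 ⋆ a2 ⋆ a5 ⋆ a3 ⋆ a4

a1 ⋆ a2 ⋆ a5 ⋆ a3 ⋆ a4


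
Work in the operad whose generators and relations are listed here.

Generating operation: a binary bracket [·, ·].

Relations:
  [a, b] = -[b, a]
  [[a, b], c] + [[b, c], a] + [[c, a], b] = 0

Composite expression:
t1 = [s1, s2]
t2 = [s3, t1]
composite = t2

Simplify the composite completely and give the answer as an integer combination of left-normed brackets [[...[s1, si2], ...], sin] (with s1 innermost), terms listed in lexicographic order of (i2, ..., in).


Expand each bracket as ab - ba; the s1-initial words give the coefficients.
Composite bracket: [s3, [s1, s2]]
The bracket unfolds into 4 signed words via [a, b] = ab - ba (2^2 = 4).
Coefficients come from the s1-initial words:
  the word s1s2s3 carries sign -1 and contributes -[[s1, s2], s3]

-[[s1, s2], s3]


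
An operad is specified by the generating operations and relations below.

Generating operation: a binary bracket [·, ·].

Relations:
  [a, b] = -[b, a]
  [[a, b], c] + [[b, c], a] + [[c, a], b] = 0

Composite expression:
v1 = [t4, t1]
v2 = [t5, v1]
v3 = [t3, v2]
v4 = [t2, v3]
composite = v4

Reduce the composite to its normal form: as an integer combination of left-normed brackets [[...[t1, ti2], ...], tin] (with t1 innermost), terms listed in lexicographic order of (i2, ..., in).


[[[[t1, t4], t5], t3], t2]


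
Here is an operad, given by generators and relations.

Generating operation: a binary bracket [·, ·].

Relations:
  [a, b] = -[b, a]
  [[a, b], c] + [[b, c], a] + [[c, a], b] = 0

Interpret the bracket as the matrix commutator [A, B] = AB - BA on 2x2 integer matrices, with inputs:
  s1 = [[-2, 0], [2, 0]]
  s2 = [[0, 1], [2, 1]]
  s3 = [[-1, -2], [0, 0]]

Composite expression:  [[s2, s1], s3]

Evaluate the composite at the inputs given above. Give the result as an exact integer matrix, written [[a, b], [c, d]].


[s2, s1] = [[2, 2], [-2, -2]]
[[s2, s1], s3] = [[-4, -6], [2, 4]]

[[-4, -6], [2, 4]]


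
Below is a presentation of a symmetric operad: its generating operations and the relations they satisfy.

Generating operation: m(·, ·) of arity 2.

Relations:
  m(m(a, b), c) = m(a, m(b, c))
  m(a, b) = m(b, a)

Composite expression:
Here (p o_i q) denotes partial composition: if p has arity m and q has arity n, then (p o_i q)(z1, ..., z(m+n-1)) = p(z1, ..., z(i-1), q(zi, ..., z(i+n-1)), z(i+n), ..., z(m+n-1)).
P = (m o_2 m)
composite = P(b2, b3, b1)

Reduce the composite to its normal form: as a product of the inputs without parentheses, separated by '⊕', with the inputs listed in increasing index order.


b1 ⊕ b2 ⊕ b3

Reordering under m is free, so list the b-inputs canonically.
m(b3, b1) flattens to b3 ⊕ b1
m(b2, m(b3, b1)) flattens to b2 ⊕ b3 ⊕ b1
sorting the factors by input index: b1 ⊕ b2 ⊕ b3


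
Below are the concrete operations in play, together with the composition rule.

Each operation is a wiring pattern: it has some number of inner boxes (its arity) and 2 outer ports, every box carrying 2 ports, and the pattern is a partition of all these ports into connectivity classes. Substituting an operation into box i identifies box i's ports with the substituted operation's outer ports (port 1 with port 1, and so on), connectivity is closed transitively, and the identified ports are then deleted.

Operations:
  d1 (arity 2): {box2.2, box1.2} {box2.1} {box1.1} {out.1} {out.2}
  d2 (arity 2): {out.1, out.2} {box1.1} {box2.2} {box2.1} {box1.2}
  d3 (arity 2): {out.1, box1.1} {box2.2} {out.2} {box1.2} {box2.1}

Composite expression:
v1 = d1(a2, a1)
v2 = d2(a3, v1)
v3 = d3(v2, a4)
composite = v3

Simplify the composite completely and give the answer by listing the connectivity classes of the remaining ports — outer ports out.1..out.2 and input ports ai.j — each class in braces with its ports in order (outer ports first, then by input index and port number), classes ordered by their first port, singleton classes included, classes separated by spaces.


{out.1} {out.2} {a1.1} {a1.2, a2.2} {a2.1} {a3.1} {a3.2} {a4.1} {a4.2}

After gluing at d3, chains via deleted ports link the a-ports.
composing d1 on (a2, a1), with out.j its own outer ports: {out.1} {out.2} {a1.1} {a1.2, a2.2} {a2.1}
composing d2 on (a3, a2, a1), with out.j its own outer ports: {out.1, out.2} {a1.1} {a1.2, a2.2} {a2.1} {a3.1} {a3.2}
composing d3 on (a3, a2, a1, a4), with out.j its own outer ports: {out.1} {out.2} {a1.1} {a1.2, a2.2} {a2.1} {a3.1} {a3.2} {a4.1} {a4.2}


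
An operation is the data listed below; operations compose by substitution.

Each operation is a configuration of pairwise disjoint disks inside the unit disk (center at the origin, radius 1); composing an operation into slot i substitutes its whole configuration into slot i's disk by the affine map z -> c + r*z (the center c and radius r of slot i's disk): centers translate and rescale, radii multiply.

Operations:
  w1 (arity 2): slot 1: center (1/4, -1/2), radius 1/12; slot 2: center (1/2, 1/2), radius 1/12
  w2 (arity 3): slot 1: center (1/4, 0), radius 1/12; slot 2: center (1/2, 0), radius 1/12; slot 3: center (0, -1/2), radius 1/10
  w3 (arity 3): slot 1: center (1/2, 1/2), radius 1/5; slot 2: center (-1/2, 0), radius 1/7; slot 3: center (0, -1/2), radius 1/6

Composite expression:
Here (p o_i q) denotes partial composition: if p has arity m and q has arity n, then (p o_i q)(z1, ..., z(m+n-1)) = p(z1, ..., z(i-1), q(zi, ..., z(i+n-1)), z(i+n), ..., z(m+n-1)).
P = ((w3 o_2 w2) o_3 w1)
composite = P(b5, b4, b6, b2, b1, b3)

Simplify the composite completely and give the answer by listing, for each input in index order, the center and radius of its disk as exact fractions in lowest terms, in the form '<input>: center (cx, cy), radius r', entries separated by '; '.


b1: center (-1/2, -1/14), radius 1/70; b2: center (-71/168, 1/168), radius 1/1008; b3: center (0, -1/2), radius 1/6; b4: center (-13/28, 0), radius 1/84; b5: center (1/2, 1/2), radius 1/5; b6: center (-143/336, -1/168), radius 1/1008

Nesting under w3 composes maps z -> c + r*z down each b-path.
input b5: applying the 1 nested substitution gives center (1/2, 1/2), radius 1/5
input b4: applying the 2 nested substitutions gives center (-13/28, 0), radius 1/84
input b6: applying the 3 nested substitutions gives center (-143/336, -1/168), radius 1/1008
input b2: applying the 3 nested substitutions gives center (-71/168, 1/168), radius 1/1008
input b1: applying the 2 nested substitutions gives center (-1/2, -1/14), radius 1/70
input b3: applying the 1 nested substitution gives center (0, -1/2), radius 1/6


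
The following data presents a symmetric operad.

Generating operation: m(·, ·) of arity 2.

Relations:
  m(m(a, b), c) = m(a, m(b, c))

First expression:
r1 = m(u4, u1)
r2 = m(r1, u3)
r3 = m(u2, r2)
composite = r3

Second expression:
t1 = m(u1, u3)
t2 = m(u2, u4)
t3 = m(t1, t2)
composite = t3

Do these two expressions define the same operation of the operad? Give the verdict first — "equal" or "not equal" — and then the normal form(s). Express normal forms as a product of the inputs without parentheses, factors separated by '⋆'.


not equal; the first gives u2 ⋆ u4 ⋆ u1 ⋆ u3 and the second u1 ⋆ u3 ⋆ u2 ⋆ u4

The first composite normalizes to u2 ⋆ u4 ⋆ u1 ⋆ u3
The second composite normalizes to u1 ⋆ u3 ⋆ u2 ⋆ u4
The normal forms differ: not equal.


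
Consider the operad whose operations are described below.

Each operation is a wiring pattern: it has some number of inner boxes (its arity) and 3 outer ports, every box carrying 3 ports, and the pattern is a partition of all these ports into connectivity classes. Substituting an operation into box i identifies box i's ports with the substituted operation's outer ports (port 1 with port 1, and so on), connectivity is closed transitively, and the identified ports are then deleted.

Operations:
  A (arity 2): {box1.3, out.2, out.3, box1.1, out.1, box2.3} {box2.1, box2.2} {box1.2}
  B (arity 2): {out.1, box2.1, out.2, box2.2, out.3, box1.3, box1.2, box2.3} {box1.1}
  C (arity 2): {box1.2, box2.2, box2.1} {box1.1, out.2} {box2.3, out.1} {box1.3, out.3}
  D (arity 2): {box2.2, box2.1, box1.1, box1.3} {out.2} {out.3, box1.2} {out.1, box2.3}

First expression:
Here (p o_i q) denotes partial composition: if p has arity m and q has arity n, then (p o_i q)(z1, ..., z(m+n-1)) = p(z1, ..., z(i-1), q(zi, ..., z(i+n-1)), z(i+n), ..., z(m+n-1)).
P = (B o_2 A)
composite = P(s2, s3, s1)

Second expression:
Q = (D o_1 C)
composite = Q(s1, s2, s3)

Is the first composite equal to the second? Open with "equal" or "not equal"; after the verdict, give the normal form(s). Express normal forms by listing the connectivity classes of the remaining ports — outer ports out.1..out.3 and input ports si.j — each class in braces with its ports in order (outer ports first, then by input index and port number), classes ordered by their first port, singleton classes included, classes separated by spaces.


In normal form, the first expression is {out.1, out.2, out.3, s1.3, s2.2, s2.3, s3.1, s3.3} {s1.1, s1.2} {s2.1} {s3.2}
In normal form, the second expression is {out.1, s3.3} {out.2} {out.3, s1.1} {s1.2, s2.1, s2.2} {s1.3, s2.3, s3.1, s3.2}
They disagree, so not equal.

not equal; first: {out.1, out.2, out.3, s1.3, s2.2, s2.3, s3.1, s3.3} {s1.1, s1.2} {s2.1} {s3.2}; second: {out.1, s3.3} {out.2} {out.3, s1.1} {s1.2, s2.1, s2.2} {s1.3, s2.3, s3.1, s3.2}


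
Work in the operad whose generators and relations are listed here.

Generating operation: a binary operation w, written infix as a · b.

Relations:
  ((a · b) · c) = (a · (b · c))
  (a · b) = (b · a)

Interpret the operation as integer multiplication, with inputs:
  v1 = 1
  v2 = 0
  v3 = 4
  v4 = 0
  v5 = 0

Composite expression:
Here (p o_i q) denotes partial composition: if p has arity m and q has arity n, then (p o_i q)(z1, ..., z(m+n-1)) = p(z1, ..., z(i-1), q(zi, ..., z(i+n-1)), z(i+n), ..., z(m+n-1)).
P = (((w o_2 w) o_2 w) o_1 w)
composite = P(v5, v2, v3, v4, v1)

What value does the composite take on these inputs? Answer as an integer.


(v5 · v2) = 0
(v3 · v4) = 0
((v3 · v4) · v1) = 0
((v5 · v2) · ((v3 · v4) · v1)) = 0

0


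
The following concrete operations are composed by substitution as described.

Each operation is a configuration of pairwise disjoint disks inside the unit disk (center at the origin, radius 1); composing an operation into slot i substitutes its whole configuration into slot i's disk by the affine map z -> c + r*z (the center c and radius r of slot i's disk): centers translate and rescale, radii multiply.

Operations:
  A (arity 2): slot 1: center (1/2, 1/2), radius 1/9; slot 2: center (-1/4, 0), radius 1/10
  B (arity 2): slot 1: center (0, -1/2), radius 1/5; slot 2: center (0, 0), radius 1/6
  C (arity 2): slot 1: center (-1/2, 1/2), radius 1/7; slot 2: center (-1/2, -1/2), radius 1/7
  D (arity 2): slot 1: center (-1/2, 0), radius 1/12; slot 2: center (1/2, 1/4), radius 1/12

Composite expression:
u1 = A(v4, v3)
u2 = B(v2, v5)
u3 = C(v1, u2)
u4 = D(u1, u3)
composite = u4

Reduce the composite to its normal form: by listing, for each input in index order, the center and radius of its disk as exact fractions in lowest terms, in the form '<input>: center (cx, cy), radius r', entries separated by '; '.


v1: center (11/24, 7/24), radius 1/84; v2: center (11/24, 17/84), radius 1/420; v3: center (-25/48, 0), radius 1/120; v4: center (-11/24, 1/24), radius 1/108; v5: center (11/24, 5/24), radius 1/504

Below D, radii multiply path by path; the v-disk centers shift.
input v4: composing its 2 substitution steps yields center (-11/24, 1/24), radius 1/108
input v3: composing its 2 substitution steps yields center (-25/48, 0), radius 1/120
input v1: composing its 2 substitution steps yields center (11/24, 7/24), radius 1/84
input v2: composing its 3 substitution steps yields center (11/24, 17/84), radius 1/420
input v5: composing its 3 substitution steps yields center (11/24, 5/24), radius 1/504


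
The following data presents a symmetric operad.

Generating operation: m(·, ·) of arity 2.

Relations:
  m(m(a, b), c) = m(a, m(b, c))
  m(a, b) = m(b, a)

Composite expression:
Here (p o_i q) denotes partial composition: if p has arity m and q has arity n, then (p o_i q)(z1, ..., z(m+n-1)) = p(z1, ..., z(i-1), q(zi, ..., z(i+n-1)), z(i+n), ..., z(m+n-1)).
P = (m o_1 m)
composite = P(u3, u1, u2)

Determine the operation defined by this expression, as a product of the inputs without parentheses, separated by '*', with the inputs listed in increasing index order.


u1 * u2 * u3

Shape and order are irrelevant to m; the u-input set decides.
m(u3, u1) reduces to u3 * u1
m(m(u3, u1), u2) reduces to u3 * u1 * u2
sorting the factors by input index: u1 * u2 * u3


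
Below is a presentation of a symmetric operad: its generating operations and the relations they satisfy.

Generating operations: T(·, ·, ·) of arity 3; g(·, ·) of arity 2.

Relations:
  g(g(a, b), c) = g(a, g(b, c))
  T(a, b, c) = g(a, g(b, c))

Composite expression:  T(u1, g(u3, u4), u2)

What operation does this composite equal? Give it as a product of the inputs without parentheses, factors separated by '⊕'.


u1 ⊕ u3 ⊕ u4 ⊕ u2

Every regrouping of T is equal, so read the u-inputs in written order.
g(u3, u4) flattens to u3 ⊕ u4
T(u1, g(u3, u4), u2) flattens to u1 ⊕ u3 ⊕ u4 ⊕ u2


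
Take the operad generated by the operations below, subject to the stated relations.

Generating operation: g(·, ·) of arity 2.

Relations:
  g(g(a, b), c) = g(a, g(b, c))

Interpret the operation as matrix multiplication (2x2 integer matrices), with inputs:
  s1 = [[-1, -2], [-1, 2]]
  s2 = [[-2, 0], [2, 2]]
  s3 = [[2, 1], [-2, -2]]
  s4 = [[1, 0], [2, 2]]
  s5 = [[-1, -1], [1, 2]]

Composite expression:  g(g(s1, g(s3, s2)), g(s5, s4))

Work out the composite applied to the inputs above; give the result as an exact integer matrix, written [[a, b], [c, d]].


g(s3, s2) = [[-2, 2], [0, -4]]
g(s1, g(s3, s2)) = [[2, 6], [2, -10]]
g(s5, s4) = [[-3, -2], [5, 4]]
g(g(s1, g(s3, s2)), g(s5, s4)) = [[24, 20], [-56, -44]]

[[24, 20], [-56, -44]]


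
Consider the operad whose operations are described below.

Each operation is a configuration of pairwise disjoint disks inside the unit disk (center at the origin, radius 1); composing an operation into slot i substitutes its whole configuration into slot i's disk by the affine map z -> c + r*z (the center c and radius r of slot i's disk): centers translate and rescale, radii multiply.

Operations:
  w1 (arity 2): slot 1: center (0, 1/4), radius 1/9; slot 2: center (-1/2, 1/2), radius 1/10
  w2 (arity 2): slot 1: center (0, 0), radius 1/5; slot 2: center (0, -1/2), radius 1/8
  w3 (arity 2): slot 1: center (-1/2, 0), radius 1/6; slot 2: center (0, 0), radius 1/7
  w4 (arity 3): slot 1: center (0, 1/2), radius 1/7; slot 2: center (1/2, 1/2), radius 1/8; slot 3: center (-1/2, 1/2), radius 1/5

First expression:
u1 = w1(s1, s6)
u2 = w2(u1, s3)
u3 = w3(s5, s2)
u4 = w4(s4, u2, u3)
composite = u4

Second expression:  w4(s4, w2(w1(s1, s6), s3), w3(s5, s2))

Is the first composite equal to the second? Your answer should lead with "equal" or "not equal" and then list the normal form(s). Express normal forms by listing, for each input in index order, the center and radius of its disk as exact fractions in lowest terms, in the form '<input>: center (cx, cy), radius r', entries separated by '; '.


The first composite normalizes to s1: center (1/2, 81/160), radius 1/360; s2: center (-1/2, 1/2), radius 1/35; s3: center (1/2, 7/16), radius 1/64; s4: center (0, 1/2), radius 1/7; s5: center (-3/5, 1/2), radius 1/30; s6: center (39/80, 41/80), radius 1/400
The second composite normalizes to s1: center (1/2, 81/160), radius 1/360; s2: center (-1/2, 1/2), radius 1/35; s3: center (1/2, 7/16), radius 1/64; s4: center (0, 1/2), radius 1/7; s5: center (-3/5, 1/2), radius 1/30; s6: center (39/80, 41/80), radius 1/400
Same normal form: equal.

equal; the common form is s1: center (1/2, 81/160), radius 1/360; s2: center (-1/2, 1/2), radius 1/35; s3: center (1/2, 7/16), radius 1/64; s4: center (0, 1/2), radius 1/7; s5: center (-3/5, 1/2), radius 1/30; s6: center (39/80, 41/80), radius 1/400


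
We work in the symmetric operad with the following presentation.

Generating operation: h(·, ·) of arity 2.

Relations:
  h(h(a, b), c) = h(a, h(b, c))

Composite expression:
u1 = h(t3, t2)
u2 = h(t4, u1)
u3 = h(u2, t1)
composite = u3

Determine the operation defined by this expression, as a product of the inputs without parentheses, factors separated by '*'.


t4 * t3 * t2 * t1

The h-tree's shape is irrelevant; the t-reading-order decides.
h(t3, t2) unparenthesizes to t3 * t2
h(t4, h(t3, t2)) unparenthesizes to t4 * t3 * t2
h(h(t4, h(t3, t2)), t1) unparenthesizes to t4 * t3 * t2 * t1


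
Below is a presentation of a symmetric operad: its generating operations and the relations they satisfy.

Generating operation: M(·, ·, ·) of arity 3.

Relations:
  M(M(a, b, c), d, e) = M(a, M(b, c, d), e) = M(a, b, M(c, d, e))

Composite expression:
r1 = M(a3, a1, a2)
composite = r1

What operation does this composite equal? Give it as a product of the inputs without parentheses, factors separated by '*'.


Associativity of M dissolves the nesting; only the a-input order survives.
M(a3, a1, a2) reduces to a3 * a1 * a2

a3 * a1 * a2


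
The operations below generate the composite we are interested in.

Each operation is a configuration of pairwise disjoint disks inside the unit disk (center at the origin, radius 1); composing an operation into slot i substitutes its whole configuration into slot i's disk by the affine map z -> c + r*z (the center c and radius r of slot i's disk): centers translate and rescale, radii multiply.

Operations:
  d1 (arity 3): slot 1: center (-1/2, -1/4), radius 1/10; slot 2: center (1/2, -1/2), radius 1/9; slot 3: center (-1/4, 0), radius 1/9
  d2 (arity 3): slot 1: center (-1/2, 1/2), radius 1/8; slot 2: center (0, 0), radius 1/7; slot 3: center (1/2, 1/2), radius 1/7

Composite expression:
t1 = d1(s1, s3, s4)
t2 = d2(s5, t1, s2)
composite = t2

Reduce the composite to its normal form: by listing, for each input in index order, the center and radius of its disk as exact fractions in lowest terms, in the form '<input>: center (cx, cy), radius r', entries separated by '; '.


s1: center (-1/14, -1/28), radius 1/70; s2: center (1/2, 1/2), radius 1/7; s3: center (1/14, -1/14), radius 1/63; s4: center (-1/28, 0), radius 1/63; s5: center (-1/2, 1/2), radius 1/8


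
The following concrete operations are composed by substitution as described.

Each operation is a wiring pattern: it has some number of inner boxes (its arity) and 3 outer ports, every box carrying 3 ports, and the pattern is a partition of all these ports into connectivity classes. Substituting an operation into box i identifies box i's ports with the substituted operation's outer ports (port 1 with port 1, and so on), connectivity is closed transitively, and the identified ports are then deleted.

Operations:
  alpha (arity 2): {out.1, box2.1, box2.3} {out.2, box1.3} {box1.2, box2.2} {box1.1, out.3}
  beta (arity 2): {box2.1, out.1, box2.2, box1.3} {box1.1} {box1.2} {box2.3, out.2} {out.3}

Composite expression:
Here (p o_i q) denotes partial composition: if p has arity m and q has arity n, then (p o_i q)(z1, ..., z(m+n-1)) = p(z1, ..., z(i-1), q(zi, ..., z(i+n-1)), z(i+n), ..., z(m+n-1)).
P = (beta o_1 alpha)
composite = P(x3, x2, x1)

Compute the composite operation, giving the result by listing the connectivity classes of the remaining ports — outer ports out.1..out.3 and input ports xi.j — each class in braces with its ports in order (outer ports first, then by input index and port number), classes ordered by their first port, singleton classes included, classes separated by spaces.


{out.1, x1.1, x1.2, x3.1} {out.2, x1.3} {out.3} {x2.1, x2.3} {x2.2, x3.2} {x3.3}

Reachability decides: close wires over beta-identified ports.
composing alpha on (x3, x2), with out.j its own outer ports: {out.1, x2.1, x2.3} {out.2, x3.3} {out.3, x3.1} {x2.2, x3.2}
composing beta on (x3, x2, x1), with out.j its own outer ports: {out.1, x1.1, x1.2, x3.1} {out.2, x1.3} {out.3} {x2.1, x2.3} {x2.2, x3.2} {x3.3}


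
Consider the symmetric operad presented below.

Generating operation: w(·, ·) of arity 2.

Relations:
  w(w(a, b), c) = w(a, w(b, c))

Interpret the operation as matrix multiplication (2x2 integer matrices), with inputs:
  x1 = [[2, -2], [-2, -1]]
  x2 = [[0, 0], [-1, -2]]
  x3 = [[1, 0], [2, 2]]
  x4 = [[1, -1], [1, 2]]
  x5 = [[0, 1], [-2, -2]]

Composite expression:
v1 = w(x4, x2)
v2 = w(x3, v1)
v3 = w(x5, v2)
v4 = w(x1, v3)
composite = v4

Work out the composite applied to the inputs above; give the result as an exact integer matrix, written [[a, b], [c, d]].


[[-8, -16], [2, 4]]

w(x4, x2) = [[1, 2], [-2, -4]]
w(x3, w(x4, x2)) = [[1, 2], [-2, -4]]
w(x5, w(x3, w(x4, x2))) = [[-2, -4], [2, 4]]
w(x1, w(x5, w(x3, w(x4, x2)))) = [[-8, -16], [2, 4]]


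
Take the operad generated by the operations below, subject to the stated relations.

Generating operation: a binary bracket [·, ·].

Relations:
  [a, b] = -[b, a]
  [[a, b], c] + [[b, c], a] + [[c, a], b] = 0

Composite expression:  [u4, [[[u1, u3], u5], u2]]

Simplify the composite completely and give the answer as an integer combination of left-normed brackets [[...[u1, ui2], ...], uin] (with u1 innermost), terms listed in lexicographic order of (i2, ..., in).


Left-normed coefficients sit on the u1-initial expansion words.
Composite bracket: [u4, [[[u1, u3], u5], u2]]
Full expansion: 16 signed words from ab - ba (2^4 = 16).
Collect the words opening with u1:
  u1u3u5u2u4 appears with sign -1, giving the term -[[[[u1, u3], u5], u2], u4]

-[[[[u1, u3], u5], u2], u4]


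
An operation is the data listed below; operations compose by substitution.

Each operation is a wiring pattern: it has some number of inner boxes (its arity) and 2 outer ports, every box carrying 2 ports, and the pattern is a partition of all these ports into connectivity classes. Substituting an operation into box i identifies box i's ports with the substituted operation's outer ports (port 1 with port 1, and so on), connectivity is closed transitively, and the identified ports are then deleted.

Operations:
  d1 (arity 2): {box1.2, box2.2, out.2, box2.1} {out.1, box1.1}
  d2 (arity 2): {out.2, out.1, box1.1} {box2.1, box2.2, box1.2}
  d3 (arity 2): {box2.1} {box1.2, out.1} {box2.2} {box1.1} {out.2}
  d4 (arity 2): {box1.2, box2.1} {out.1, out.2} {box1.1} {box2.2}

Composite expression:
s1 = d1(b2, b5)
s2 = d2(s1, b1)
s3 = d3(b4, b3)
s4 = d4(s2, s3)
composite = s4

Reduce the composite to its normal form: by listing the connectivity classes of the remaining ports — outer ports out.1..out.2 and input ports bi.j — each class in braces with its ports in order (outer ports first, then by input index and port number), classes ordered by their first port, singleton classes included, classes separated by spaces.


{out.1, out.2} {b1.1, b1.2, b2.2, b5.1, b5.2} {b2.1, b4.2} {b3.1} {b3.2} {b4.1}

Connectivity passes through glued d4-boundaries; trace each wire chain.
the subtree at d1 composes to {out.1, b2.1} {out.2, b2.2, b5.1, b5.2} on (b2, b5); out.j = own outer ports
the subtree at d2 composes to {out.1, out.2, b2.1} {b1.1, b1.2, b2.2, b5.1, b5.2} on (b2, b5, b1); out.j = own outer ports
the subtree at d3 composes to {out.1, b4.2} {out.2} {b3.1} {b3.2} {b4.1} on (b4, b3); out.j = own outer ports
the subtree at d4 composes to {out.1, out.2} {b1.1, b1.2, b2.2, b5.1, b5.2} {b2.1, b4.2} {b3.1} {b3.2} {b4.1} on (b2, b5, b1, b4, b3); out.j = own outer ports


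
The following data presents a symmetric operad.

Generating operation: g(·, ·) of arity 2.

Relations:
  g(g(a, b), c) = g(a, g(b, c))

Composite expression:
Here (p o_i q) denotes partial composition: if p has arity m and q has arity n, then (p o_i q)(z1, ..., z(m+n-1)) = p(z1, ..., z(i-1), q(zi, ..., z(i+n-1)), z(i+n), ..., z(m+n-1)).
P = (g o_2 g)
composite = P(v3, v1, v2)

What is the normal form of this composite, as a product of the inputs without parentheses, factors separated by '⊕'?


v3 ⊕ v1 ⊕ v2

Associativity of g dissolves the nesting; only the v-input order survives.
g(v1, v2) linearizes to v1 ⊕ v2
g(v3, g(v1, v2)) linearizes to v3 ⊕ v1 ⊕ v2


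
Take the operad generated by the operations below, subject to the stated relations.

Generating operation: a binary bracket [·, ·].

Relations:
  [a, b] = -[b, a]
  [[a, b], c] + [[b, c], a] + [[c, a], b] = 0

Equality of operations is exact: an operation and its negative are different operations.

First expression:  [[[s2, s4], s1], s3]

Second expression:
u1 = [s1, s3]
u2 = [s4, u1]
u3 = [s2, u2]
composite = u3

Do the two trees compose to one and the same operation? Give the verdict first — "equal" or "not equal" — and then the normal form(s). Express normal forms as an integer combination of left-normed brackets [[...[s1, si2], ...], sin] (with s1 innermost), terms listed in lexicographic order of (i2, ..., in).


The first expression reduces to -[[[s1, s2], s4], s3] + [[[s1, s4], s2], s3]
The second expression reduces to [[[s1, s3], s4], s2]
The forms do not match — not equal.

not equal; first: -[[[s1, s2], s4], s3] + [[[s1, s4], s2], s3]; second: [[[s1, s3], s4], s2]


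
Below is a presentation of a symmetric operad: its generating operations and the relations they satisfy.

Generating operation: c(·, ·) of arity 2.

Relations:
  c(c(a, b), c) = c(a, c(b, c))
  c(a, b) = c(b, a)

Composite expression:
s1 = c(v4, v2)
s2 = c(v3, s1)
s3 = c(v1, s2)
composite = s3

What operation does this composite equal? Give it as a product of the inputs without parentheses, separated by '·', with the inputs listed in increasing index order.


v1 · v2 · v3 · v4

Both nesting and order wash out for c; what remains is which v's occur.
c(v4, v2) flattens to v4 · v2
c(v3, c(v4, v2)) flattens to v3 · v4 · v2
c(v1, c(v3, c(v4, v2))) flattens to v1 · v3 · v4 · v2
rearranged into index order: v1 · v2 · v3 · v4


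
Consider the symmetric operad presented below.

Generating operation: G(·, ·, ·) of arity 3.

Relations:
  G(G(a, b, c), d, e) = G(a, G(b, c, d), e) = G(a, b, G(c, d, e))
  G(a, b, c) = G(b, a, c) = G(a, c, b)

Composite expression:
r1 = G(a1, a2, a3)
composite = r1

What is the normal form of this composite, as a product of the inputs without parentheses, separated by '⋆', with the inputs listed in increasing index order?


With G associative and commutative, the a-input set is all that matters.
G(a1, a2, a3) unparenthesizes to a1 ⋆ a2 ⋆ a3
reordering the factors by index: a1 ⋆ a2 ⋆ a3

a1 ⋆ a2 ⋆ a3


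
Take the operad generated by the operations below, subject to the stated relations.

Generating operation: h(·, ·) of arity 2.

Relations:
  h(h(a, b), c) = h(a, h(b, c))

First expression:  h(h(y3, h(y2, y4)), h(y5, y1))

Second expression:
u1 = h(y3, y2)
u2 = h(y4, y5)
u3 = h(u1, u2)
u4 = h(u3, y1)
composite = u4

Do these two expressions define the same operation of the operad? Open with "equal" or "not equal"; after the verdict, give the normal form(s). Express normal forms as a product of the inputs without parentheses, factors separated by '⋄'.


Normal form of the first expression: y3 ⋄ y2 ⋄ y4 ⋄ y5 ⋄ y1
Normal form of the second expression: y3 ⋄ y2 ⋄ y4 ⋄ y5 ⋄ y1
Same normal form: equal.

equal; both compose to y3 ⋄ y2 ⋄ y4 ⋄ y5 ⋄ y1


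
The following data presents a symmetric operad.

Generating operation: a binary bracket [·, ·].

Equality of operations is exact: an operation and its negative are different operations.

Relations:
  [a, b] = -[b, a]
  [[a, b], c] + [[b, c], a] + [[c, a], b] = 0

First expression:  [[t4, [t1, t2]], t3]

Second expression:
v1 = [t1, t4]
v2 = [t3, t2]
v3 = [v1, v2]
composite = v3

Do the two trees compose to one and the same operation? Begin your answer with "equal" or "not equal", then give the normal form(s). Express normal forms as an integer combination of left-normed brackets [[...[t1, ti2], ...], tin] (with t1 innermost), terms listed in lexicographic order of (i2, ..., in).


not equal; the first gives -[[[t1, t2], t4], t3] and the second -[[[t1, t4], t2], t3] + [[[t1, t4], t3], t2]

Reducing the first expression gives -[[[t1, t2], t4], t3]
Reducing the second expression gives -[[[t1, t4], t2], t3] + [[[t1, t4], t3], t2]
They disagree, so not equal.


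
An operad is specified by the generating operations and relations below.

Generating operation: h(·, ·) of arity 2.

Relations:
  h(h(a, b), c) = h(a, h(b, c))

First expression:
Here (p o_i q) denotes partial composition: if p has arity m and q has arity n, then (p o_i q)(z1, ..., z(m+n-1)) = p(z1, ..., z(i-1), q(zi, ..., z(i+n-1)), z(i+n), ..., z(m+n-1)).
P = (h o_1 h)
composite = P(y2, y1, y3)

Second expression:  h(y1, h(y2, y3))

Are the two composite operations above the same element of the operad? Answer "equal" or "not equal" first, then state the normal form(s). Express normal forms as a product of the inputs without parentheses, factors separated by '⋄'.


not equal; first: y2 ⋄ y1 ⋄ y3; second: y1 ⋄ y2 ⋄ y3

The first expression reduces to y2 ⋄ y1 ⋄ y3
The second expression reduces to y1 ⋄ y2 ⋄ y3
They disagree, so not equal.


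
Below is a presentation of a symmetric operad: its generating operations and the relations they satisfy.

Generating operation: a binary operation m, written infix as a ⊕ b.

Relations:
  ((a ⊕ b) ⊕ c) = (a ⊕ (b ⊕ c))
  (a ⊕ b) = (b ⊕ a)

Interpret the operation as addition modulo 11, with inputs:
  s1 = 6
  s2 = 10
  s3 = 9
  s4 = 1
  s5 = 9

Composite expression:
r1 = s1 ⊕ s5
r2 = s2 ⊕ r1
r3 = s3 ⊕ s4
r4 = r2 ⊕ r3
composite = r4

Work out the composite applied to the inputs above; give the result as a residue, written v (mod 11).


2 (mod 11)

(s1 ⊕ s5) = 4
(s2 ⊕ (s1 ⊕ s5)) = 3
(s3 ⊕ s4) = 10
((s2 ⊕ (s1 ⊕ s5)) ⊕ (s3 ⊕ s4)) = 2


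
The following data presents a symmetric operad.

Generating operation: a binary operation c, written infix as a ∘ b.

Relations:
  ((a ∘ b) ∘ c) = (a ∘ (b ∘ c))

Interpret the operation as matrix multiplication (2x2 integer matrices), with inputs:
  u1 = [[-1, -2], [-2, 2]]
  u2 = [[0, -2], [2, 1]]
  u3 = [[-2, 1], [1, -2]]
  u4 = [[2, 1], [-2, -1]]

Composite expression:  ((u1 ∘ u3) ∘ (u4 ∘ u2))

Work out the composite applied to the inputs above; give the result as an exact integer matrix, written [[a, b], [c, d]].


[[-6, 9], [24, -36]]


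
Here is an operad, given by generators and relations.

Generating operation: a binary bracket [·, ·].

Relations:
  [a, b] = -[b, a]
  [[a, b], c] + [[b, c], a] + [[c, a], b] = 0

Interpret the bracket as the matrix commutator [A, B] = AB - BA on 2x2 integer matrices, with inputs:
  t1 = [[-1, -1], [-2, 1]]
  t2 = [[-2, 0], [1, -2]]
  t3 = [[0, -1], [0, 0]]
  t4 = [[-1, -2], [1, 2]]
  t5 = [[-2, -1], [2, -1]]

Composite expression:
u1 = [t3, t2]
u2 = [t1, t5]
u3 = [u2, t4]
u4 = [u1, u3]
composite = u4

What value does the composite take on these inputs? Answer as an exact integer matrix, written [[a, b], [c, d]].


[[0, -38], [-20, 0]]

[t3, t2] = [[-1, 0], [0, 1]]
[t1, t5] = [[-4, 1], [6, 4]]
[[t1, t5], t4] = [[13, 19], [-10, -13]]
[[t3, t2], [[t1, t5], t4]] = [[0, -38], [-20, 0]]


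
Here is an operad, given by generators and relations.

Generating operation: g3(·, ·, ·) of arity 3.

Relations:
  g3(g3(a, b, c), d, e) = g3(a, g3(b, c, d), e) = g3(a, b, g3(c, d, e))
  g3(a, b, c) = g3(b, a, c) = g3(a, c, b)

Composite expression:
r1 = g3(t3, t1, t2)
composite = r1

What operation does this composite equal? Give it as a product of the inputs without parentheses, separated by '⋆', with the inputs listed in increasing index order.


t1 ⋆ t2 ⋆ t3


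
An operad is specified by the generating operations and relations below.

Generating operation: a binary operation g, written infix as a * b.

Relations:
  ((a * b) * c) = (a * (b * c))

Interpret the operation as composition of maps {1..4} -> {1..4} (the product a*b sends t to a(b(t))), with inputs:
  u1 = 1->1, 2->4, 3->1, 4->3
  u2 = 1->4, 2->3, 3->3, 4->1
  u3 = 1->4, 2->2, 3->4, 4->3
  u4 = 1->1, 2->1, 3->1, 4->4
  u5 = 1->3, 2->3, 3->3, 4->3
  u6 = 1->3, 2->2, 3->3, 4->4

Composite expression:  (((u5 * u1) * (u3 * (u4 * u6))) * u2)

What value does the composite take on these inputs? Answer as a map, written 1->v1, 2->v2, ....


(u5 * u1) = 1->3, 2->3, 3->3, 4->3
(u4 * u6) = 1->1, 2->1, 3->1, 4->4
(u3 * (u4 * u6)) = 1->4, 2->4, 3->4, 4->3
((u5 * u1) * (u3 * (u4 * u6))) = 1->3, 2->3, 3->3, 4->3
(((u5 * u1) * (u3 * (u4 * u6))) * u2) = 1->3, 2->3, 3->3, 4->3

1->3, 2->3, 3->3, 4->3


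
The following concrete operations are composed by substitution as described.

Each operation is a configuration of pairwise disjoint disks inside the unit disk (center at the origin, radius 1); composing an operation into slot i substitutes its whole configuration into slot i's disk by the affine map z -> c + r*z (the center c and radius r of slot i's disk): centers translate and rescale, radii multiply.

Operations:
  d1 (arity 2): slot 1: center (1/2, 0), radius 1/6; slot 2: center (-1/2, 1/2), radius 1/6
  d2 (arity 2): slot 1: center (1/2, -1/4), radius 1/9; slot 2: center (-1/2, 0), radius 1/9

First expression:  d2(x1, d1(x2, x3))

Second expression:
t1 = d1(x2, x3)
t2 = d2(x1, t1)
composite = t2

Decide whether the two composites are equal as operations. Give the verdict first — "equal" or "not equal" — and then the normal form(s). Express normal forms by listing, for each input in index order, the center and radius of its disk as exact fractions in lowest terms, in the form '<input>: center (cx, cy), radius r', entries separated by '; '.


equal; both compose to x1: center (1/2, -1/4), radius 1/9; x2: center (-4/9, 0), radius 1/54; x3: center (-5/9, 1/18), radius 1/54


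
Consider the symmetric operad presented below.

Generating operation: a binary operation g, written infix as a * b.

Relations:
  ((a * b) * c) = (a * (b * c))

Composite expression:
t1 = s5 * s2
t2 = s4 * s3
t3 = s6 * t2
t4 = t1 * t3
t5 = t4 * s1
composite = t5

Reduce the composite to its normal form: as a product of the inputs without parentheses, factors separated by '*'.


s5 * s2 * s6 * s4 * s3 * s1


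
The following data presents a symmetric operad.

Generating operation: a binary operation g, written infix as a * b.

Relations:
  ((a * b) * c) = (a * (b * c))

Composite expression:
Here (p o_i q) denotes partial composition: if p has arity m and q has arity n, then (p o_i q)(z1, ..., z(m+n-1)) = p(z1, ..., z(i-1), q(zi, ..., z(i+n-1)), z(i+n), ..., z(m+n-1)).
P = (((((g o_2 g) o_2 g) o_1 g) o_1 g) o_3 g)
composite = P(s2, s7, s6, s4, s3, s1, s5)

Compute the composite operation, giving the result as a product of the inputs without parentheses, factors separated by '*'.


s2 * s7 * s6 * s4 * s3 * s1 * s5

All parenthesizations of g agree; list the s-inputs left to right.
(s2 * s7) linearizes to s2 * s7
(s6 * s4) linearizes to s6 * s4
((s2 * s7) * (s6 * s4)) linearizes to s2 * s7 * s6 * s4
(s3 * s1) linearizes to s3 * s1
((s3 * s1) * s5) linearizes to s3 * s1 * s5
(((s2 * s7) * (s6 * s4)) * ((s3 * s1) * s5)) linearizes to s2 * s7 * s6 * s4 * s3 * s1 * s5


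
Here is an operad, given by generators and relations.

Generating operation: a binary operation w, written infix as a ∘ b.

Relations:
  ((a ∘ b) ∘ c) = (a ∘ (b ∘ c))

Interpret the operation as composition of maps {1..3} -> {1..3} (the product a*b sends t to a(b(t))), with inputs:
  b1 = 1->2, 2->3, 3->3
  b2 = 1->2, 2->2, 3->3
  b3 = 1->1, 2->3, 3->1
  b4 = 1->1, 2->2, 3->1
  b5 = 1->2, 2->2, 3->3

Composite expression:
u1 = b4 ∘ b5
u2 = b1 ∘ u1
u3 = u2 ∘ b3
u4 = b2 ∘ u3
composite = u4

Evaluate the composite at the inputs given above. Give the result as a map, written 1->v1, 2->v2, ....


(b4 ∘ b5) = 1->2, 2->2, 3->1
(b1 ∘ (b4 ∘ b5)) = 1->3, 2->3, 3->2
((b1 ∘ (b4 ∘ b5)) ∘ b3) = 1->3, 2->2, 3->3
(b2 ∘ ((b1 ∘ (b4 ∘ b5)) ∘ b3)) = 1->3, 2->2, 3->3

1->3, 2->2, 3->3


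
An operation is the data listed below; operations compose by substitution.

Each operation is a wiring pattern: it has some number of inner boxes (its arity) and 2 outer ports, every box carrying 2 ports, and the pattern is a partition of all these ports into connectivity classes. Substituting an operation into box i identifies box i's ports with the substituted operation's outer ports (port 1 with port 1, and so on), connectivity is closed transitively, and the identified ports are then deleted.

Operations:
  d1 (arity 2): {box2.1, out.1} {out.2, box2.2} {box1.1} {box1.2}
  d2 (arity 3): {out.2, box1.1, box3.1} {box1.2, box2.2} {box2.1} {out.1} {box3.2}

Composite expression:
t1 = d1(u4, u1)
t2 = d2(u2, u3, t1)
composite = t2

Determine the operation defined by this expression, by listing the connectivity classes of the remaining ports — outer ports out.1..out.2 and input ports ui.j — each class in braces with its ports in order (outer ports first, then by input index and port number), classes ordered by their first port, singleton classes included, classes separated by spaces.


Reachability decides: close wires over d2-identified ports.
composing d1 on (u4, u1), with out.j its own outer ports: {out.1, u1.1} {out.2, u1.2} {u4.1} {u4.2}
composing d2 on (u2, u3, u4, u1), with out.j its own outer ports: {out.1} {out.2, u1.1, u2.1} {u1.2} {u2.2, u3.2} {u3.1} {u4.1} {u4.2}

{out.1} {out.2, u1.1, u2.1} {u1.2} {u2.2, u3.2} {u3.1} {u4.1} {u4.2}


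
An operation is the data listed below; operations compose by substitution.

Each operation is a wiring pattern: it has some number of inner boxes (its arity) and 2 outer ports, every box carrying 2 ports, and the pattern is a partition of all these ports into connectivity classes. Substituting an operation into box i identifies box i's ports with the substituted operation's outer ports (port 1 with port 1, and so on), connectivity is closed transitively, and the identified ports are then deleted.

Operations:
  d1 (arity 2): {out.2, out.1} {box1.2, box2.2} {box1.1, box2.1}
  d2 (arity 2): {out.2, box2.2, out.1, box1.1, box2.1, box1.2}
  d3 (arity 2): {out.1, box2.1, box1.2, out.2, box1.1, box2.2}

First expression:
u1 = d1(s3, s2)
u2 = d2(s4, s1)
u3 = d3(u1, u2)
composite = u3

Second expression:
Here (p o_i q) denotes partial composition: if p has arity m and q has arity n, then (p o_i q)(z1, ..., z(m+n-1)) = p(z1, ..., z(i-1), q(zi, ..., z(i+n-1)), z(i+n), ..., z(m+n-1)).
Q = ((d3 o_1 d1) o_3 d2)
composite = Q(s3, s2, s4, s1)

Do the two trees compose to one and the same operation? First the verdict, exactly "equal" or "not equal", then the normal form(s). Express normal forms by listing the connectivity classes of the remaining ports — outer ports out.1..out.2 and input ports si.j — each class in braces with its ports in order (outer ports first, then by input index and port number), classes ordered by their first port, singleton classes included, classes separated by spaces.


equal; the common form is {out.1, out.2, s1.1, s1.2, s4.1, s4.2} {s2.1, s3.1} {s2.2, s3.2}

The first composite normalizes to {out.1, out.2, s1.1, s1.2, s4.1, s4.2} {s2.1, s3.1} {s2.2, s3.2}
The second composite normalizes to {out.1, out.2, s1.1, s1.2, s4.1, s4.2} {s2.1, s3.1} {s2.2, s3.2}
Both agree, so they are equal.
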